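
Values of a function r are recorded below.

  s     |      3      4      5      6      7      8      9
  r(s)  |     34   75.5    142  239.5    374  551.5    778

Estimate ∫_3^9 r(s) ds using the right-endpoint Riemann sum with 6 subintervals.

Δs = 1.
Sum = 1·[75.5 + 142 + 239.5 + 374 + 551.5 + 778] = 2160.5.

2160.5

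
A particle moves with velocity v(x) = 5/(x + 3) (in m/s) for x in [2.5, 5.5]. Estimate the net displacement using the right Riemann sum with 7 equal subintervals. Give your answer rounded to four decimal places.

2.1093

Δx = (5.5 − 2.5)/7 = 3/7.
Right endpoints: 41/14, 47/14, 53/14, 59/14, 65/14, 71/14, 5.5.
v(41/14) = 70/83, v(47/14) = 70/89, v(53/14) = 14/19, v(59/14) = 70/101, v(65/14) = 70/107, v(71/14) = 70/113, v(5.5) = 10/17.
Sum = Δx · [v(41/14) + v(47/14) + v(53/14) + ...].
Sum ≈ 2.1093.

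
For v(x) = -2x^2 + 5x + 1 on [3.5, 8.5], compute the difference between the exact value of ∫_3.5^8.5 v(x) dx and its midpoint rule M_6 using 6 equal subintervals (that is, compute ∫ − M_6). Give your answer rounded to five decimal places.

Exact integral: ∫_3.5^8.5 v(x) dx ≈ -225.8333333.
M_6 ≈ -225.2546296.
Error ≈ -225.8333333 − (-225.2546296) ≈ -0.57870.

-0.57870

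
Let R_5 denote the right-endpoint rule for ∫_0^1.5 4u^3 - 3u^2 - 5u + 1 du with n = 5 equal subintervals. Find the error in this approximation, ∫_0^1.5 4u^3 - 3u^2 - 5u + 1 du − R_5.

-0.0225

Exact integral: ∫_0^1.5 f(u) du = -2.4375.
R_5 = -2.415.
Error = -2.4375 − (-2.415) = -0.0225.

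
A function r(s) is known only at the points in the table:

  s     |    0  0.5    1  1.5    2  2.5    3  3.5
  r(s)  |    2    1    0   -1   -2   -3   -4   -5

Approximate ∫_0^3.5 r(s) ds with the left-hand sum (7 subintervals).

-3.5

Δs = 0.5.
Sum = 0.5·[2 + 1 + 0 + (-1) + (-2) + (-3) + (-4)] = -3.5.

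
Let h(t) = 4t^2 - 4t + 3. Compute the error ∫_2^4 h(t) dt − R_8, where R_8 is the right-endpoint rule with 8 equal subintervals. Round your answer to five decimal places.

-5.08333

Exact integral: ∫_2^4 h(t) dt ≈ 56.6666667.
R_8 = 61.75.
Error ≈ 56.6666667 − 61.75 ≈ -5.08333.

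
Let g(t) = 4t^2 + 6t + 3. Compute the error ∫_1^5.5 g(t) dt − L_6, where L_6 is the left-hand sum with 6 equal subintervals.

52.3125

Exact integral: ∫_1^5.5 g(t) dt = 321.75.
L_6 = 269.4375.
Error = 321.75 − 269.4375 = 52.3125.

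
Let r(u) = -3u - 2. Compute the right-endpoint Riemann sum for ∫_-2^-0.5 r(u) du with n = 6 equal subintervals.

2.0625

Δu = (-0.5 − (-2))/6 = 0.25.
Right endpoints: -1.75, -1.5, -1.25, -1, -0.75, -0.5.
r(-1.75) = 3.25, r(-1.5) = 2.5, r(-1.25) = 1.75, r(-1) = 1, r(-0.75) = 0.25, r(-0.5) = -0.5.
Sum = Δu · [r(-1.75) + r(-1.5) + r(-1.25) + ...].
Sum = 2.0625.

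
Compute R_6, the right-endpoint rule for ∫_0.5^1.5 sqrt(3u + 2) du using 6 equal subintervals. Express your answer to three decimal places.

2.284

Δu = (1.5 − 0.5)/6 = 1/6.
Right endpoints: 2/3, 5/6, 1, 7/6, 4/3, 1.5.
f(2/3) ≈ 2.000, f(5/6) ≈ 2.121, f(1) ≈ 2.236, f(7/6) ≈ 2.345, f(4/3) ≈ 2.449, f(1.5) ≈ 2.550.
Sum = Δu · [f(2/3) + f(5/6) + f(1) + ...].
Sum ≈ 2.284.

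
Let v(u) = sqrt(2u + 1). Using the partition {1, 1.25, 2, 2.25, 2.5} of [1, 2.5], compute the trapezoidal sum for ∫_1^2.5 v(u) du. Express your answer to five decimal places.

3.16244

Subinterval widths: 0.25, 0.75, 0.25, 0.25.
v(1) ≈ 1.73205, v(1.25) ≈ 1.87083, v(2) ≈ 2.23607, v(2.25) ≈ 2.34521, v(2.5) ≈ 2.44949.
On each subinterval the trapezoid contributes (Δu_i/2)·[v(u_{i-1}) + v(u_i)].
Sum ≈ 3.16244.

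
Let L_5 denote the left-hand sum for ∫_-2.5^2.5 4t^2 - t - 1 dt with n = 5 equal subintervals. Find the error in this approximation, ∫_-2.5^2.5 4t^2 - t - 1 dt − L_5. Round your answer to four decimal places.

-5.8333

Exact integral: ∫_-2.5^2.5 f(t) dt ≈ 36.666667.
L_5 = 42.5.
Error ≈ 36.666667 − 42.5 ≈ -5.8333.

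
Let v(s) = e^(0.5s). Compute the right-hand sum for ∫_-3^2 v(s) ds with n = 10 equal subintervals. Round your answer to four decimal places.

Δs = (2 − (-3))/10 = 0.5.
Right endpoints: -2.5, -2, -1.5, -1, -0.5, 0, 0.5, 1, 1.5, 2.
v(-2.5) ≈ 0.2865, v(-2) ≈ 0.3679, v(-1.5) ≈ 0.4724, v(-1) ≈ 0.6065, v(-0.5) ≈ 0.7788, v(0) ≈ 1.0000, v(0.5) ≈ 1.2840, v(1) ≈ 1.6487, v(1.5) ≈ 2.1170, v(2) ≈ 2.7183.
Sum = Δs · [v(-2.5) + v(-2) + v(-1.5) + ...].
Sum ≈ 5.6401.

5.6401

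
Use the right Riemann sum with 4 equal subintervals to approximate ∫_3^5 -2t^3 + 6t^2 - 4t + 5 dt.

Δt = (5 − 3)/4 = 0.5.
Right endpoints: 3.5, 4, 4.5, 5.
f(3.5) = -21.25, f(4) = -43, f(4.5) = -73.75, f(5) = -115.
Sum = Δt · [f(3.5) + f(4) + f(4.5) + f(5)].
Sum = -126.5.

-126.5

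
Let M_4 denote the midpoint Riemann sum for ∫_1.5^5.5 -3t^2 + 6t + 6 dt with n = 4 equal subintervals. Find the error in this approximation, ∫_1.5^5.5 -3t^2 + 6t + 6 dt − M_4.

Exact integral: ∫_1.5^5.5 f(t) dt = -55.
M_4 = -54.
Error = -55 − (-54) = -1.

-1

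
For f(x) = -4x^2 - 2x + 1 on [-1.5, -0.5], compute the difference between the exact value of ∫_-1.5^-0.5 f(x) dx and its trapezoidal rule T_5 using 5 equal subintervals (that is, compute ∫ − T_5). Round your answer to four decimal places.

0.0267

Exact integral: ∫_-1.5^-0.5 f(x) dx ≈ -1.333333.
T_5 = -1.36.
Error ≈ -1.333333 − (-1.36) ≈ 0.0267.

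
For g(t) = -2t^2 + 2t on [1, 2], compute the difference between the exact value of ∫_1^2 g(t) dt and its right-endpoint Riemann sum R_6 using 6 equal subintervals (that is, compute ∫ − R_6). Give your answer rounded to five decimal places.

Exact integral: ∫_1^2 g(t) dt ≈ -1.6666667.
R_6 ≈ -2.0092593.
Error ≈ -1.6666667 − (-2.0092593) ≈ 0.34259.

0.34259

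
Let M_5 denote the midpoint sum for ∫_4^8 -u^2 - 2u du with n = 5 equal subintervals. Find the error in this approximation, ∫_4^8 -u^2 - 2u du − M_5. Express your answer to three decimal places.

Exact integral: ∫_4^8 f(u) du ≈ -197.33333.
M_5 = -197.12.
Error ≈ -197.33333 − (-197.12) ≈ -0.213.

-0.213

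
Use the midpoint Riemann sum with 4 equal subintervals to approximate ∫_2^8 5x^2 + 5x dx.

Δx = (8 − 2)/4 = 1.5.
Midpoints: 2.75, 4.25, 5.75, 7.25.
f(2.75) = 51.5625, f(4.25) = 111.5625, f(5.75) = 194.0625, f(7.25) = 299.0625.
Sum = Δx · [f(2.75) + f(4.25) + f(5.75) + f(7.25)].
Sum = 984.375.

984.375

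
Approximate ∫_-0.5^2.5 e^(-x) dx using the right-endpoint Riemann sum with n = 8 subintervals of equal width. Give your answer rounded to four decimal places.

Δx = (2.5 − (-0.5))/8 = 0.375.
Right endpoints: -0.125, 0.25, 0.625, 1, 1.375, 1.75, 2.125, 2.5.
f(-0.125) ≈ 1.1331, f(0.25) ≈ 0.7788, f(0.625) ≈ 0.5353, f(1) ≈ 0.3679, f(1.375) ≈ 0.2528, f(1.75) ≈ 0.1738, f(2.125) ≈ 0.1194, f(2.5) ≈ 0.0821.
Sum = Δx · [f(-0.125) + f(0.25) + f(0.625) + ...].
Sum ≈ 1.2912.

1.2912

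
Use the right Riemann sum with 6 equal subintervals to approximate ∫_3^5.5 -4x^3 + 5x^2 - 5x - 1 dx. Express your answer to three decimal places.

-757.338

Δx = (5.5 − 3)/6 = 5/12.
Right endpoints: 41/12, 23/6, 4.25, 14/3, 61/12, 5.5.
f(41/12) = -25759/216, f(23/6) = -18577/108, f(4.25) = -239, f(14/3) = -8693/27, f(61/12) = -91289/216, f(5.5) = -542.75.
Sum = Δx · [f(41/12) + f(23/6) + f(4.25) + ...].
Sum ≈ -757.338.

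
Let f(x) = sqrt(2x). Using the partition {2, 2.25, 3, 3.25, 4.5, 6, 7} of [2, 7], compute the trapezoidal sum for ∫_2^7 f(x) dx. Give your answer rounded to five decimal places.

Subinterval widths: 0.25, 0.75, 0.25, 1.25, 1.5, 1.
f(2) ≈ 2.00000, f(2.25) ≈ 2.12132, f(3) ≈ 2.44949, f(3.25) ≈ 2.54951, f(4.5) ≈ 3.00000, f(6) ≈ 3.46410, f(7) ≈ 3.74166.
On each subinterval the trapezoid contributes (Δx_i/2)·[f(x_{i-1}) + f(x_i)].
Sum ≈ 14.77349.

14.77349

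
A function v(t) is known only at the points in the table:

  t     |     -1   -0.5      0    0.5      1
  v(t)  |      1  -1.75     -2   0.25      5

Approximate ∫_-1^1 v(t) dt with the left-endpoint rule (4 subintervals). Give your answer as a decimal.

Δt = 0.5.
Sum = 0.5·[1 + (-1.75) + (-2) + 0.25] = -1.25.

-1.25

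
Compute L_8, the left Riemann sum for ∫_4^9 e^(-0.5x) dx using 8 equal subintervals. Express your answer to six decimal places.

Δx = (9 − 4)/8 = 0.625.
Left endpoints: 4, 4.625, 5.25, 5.875, 6.5, 7.125, 7.75, 8.375.
f(4) ≈ 0.135335, f(4.625) ≈ 0.099013, f(5.25) ≈ 0.072440, f(5.875) ≈ 0.052998, f(6.5) ≈ 0.038774, f(7.125) ≈ 0.028368, f(7.75) ≈ 0.020754, f(8.375) ≈ 0.015184.
Sum = Δx · [f(4) + f(4.625) + f(5.25) + ...].
Sum ≈ 0.289292.

0.289292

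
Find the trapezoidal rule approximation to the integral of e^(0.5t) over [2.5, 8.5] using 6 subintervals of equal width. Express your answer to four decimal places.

135.9943

Δt = (8.5 − 2.5)/6 = 1.
f(2.5) ≈ 3.4903, f(3.5) ≈ 5.7546, f(4.5) ≈ 9.4877, f(5.5) ≈ 15.6426, f(6.5) ≈ 25.7903, f(7.5) ≈ 42.5211, f(8.5) ≈ 70.1054.
T_6 = (Δt/2)·[f(t_0) + 2f(t_1) + ... + 2f(t_{5}) + f(t_6)].
Sum ≈ 135.9943.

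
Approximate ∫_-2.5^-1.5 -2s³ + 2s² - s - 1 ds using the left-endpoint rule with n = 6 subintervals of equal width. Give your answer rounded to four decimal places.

29.0231

Δs = (-1.5 − (-2.5))/6 = 1/6.
Left endpoints: -2.5, -7/3, -13/6, -2, -11/6, -5/3.
f(-2.5) = 45.25, f(-7/3) = 1016/27, f(-13/6) = 3337/108, f(-2) = 25, f(-11/6) = 2147/108, f(-5/3) = 418/27.
Sum = Δs · [f(-2.5) + f(-7/3) + f(-13/6) + ...].
Sum ≈ 29.0231.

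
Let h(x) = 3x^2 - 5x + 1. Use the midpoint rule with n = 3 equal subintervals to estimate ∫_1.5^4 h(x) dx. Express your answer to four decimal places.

28.3160

Δx = (4 − 1.5)/3 = 5/6.
Midpoints: 23/12, 2.75, 43/12.
h(23/12) = 2.4375, h(2.75) = 9.9375, h(43/12) = 1037/48.
Sum = Δx · [h(23/12) + h(2.75) + h(43/12)].
Sum ≈ 28.3160.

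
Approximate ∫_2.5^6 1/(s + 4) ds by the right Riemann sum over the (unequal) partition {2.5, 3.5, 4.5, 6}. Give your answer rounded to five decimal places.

0.40098

Subinterval widths: 1, 1, 1.5.
Right endpoints: 3.5, 4.5, 6.
f(3.5) = 2/15, f(4.5) = 2/17, f(6) = 0.1.
Sum = Σ Δs_i · f(s_i).
Sum ≈ 0.40098.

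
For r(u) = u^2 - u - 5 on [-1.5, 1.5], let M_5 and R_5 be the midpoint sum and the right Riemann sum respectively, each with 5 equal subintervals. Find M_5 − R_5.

M_5 = -12.84.
R_5 = -13.47.
M_5 − R_5 = 0.63.

0.63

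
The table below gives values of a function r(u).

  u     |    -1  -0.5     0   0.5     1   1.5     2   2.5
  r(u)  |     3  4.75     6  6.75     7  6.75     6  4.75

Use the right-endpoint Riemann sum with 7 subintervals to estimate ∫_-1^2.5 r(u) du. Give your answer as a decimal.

21

Δu = 0.5.
Sum = 0.5·[4.75 + 6 + 6.75 + 7 + 6.75 + 6 + 4.75] = 21.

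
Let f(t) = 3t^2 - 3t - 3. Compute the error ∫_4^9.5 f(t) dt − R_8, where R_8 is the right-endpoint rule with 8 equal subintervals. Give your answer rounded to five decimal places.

-72.19824

Exact integral: ∫_4^9.5 f(t) dt = 665.5.
R_8 ≈ 737.6982422.
Error ≈ 665.5 − 737.6982422 ≈ -72.19824.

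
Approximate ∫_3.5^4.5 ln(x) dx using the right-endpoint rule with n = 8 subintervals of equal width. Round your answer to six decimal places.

Δx = (4.5 − 3.5)/8 = 0.125.
Right endpoints: 3.625, 3.75, 3.875, 4, 4.125, 4.25, 4.375, 4.5.
f(3.625) ≈ 1.287854, f(3.75) ≈ 1.321756, f(3.875) ≈ 1.354546, f(4) ≈ 1.386294, f(4.125) ≈ 1.417066, f(4.25) ≈ 1.446919, f(4.375) ≈ 1.475907, f(4.5) ≈ 1.504077.
Sum = Δx · [f(3.625) + f(3.75) + f(3.875) + ...].
Sum ≈ 1.399302.

1.399302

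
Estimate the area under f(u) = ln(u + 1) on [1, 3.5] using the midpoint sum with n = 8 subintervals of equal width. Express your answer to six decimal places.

2.883182

Δu = (3.5 − 1)/8 = 0.3125.
Midpoints: 1.15625, 1.46875, 1.78125, 2.09375, 2.40625, 2.71875, 3.03125, 3.34375.
f(1.15625) ≈ 0.768371, f(1.46875) ≈ 0.903712, f(1.78125) ≈ 1.022900, f(2.09375) ≈ 1.129384, f(2.40625) ≈ 1.225612, f(2.71875) ≈ 1.313388, f(3.03125) ≈ 1.394077, f(3.34375) ≈ 1.468738.
Sum = Δu · [f(1.15625) + f(1.46875) + f(1.78125) + ...].
Sum ≈ 2.883182.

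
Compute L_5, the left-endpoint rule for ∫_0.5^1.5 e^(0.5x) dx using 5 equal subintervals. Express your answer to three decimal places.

Δx = (1.5 − 0.5)/5 = 0.2.
Left endpoints: 0.5, 0.7, 0.9, 1.1, 1.3.
f(0.5) ≈ 1.284, f(0.7) ≈ 1.419, f(0.9) ≈ 1.568, f(1.1) ≈ 1.733, f(1.3) ≈ 1.916.
Sum = Δx · [f(0.5) + f(0.7) + f(0.9) + f(1.1) + f(1.3)].
Sum ≈ 1.584.

1.584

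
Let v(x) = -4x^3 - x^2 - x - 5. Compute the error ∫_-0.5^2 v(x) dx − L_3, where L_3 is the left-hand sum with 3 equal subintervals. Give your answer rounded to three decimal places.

Exact integral: ∫_-0.5^2 v(x) dx ≈ -33.02083.
L_3 ≈ -19.76852.
Error ≈ -33.02083 − (-19.76852) ≈ -13.252.

-13.252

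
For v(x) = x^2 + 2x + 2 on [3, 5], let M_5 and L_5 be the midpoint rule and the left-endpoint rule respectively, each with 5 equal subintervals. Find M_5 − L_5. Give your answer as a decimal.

M_5 = 52.64.
L_5 = 48.72.
M_5 − L_5 = 3.92.

3.92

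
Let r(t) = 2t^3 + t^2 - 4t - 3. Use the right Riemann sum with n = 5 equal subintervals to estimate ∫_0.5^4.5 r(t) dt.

Δt = (4.5 − 0.5)/5 = 0.8.
Right endpoints: 1.3, 2.1, 2.9, 3.7, 4.5.
r(1.3) = -2.116, r(2.1) = 11.532, r(2.9) = 42.588, r(3.7) = 97.196, r(4.5) = 181.5.
Sum = Δt · [r(1.3) + r(2.1) + r(2.9) + r(3.7) + r(4.5)].
Sum = 264.56.

264.56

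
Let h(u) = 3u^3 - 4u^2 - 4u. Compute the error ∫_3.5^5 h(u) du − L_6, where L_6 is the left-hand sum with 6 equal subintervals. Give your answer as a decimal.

Exact integral: ∫_3.5^5 h(u) du = 221.203125.
L_6 = 198.06640625.
Error = 221.203125 − 198.06640625 = 23.13671875.

23.13671875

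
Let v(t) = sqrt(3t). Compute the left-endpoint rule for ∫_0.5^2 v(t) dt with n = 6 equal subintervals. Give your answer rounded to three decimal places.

Δt = (2 − 0.5)/6 = 0.25.
Left endpoints: 0.5, 0.75, 1, 1.25, 1.5, 1.75.
v(0.5) ≈ 1.225, v(0.75) ≈ 1.500, v(1) ≈ 1.732, v(1.25) ≈ 1.936, v(1.5) ≈ 2.121, v(1.75) ≈ 2.291.
Sum = Δt · [v(0.5) + v(0.75) + v(1) + ...].
Sum ≈ 2.701.

2.701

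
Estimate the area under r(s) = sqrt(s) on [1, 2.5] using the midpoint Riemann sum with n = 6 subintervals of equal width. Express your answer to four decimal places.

Δs = (2.5 − 1)/6 = 0.25.
Midpoints: 1.125, 1.375, 1.625, 1.875, 2.125, 2.375.
r(1.125) ≈ 1.0607, r(1.375) ≈ 1.1726, r(1.625) ≈ 1.2748, r(1.875) ≈ 1.3693, r(2.125) ≈ 1.4577, r(2.375) ≈ 1.5411.
Sum = Δs · [r(1.125) + r(1.375) + r(1.625) + ...].
Sum ≈ 1.9690.

1.9690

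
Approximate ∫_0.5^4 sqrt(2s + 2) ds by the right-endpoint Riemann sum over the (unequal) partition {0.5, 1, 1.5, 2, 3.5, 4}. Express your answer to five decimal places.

9.42392

Subinterval widths: 0.5, 0.5, 0.5, 1.5, 0.5.
Right endpoints: 1, 1.5, 2, 3.5, 4.
f(1) ≈ 2.00000, f(1.5) ≈ 2.23607, f(2) ≈ 2.44949, f(3.5) ≈ 3.00000, f(4) ≈ 3.16228.
Sum = Σ Δs_i · f(s_i).
Sum ≈ 9.42392.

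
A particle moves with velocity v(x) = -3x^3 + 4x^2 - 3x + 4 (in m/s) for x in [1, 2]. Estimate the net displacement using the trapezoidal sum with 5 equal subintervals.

-2.48

Δx = (2 − 1)/5 = 0.2.
v(1) = 2, v(1.2) = 0.976, v(1.4) = -0.592, v(1.6) = -2.848, v(1.8) = -5.936, v(2) = -10.
T_5 = (Δx/2)·[v(x_0) + 2v(x_1) + ... + 2v(x_{4}) + v(x_5)].
Sum = -2.48.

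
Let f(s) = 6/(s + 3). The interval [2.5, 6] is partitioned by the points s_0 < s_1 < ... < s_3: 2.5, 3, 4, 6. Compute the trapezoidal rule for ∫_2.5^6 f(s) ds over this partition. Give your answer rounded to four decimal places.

Subinterval widths: 0.5, 1, 2.
f(2.5) = 12/11, f(3) = 1, f(4) = 6/7, f(6) = 2/3.
On each subinterval the trapezoid contributes (Δs_i/2)·[f(s_{i-1}) + f(s_i)].
Sum ≈ 2.9751.

2.9751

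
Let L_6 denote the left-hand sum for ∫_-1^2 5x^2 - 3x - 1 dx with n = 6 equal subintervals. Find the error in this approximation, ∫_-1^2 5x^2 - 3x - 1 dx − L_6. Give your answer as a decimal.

Exact integral: ∫_-1^2 f(x) dx = 7.5.
L_6 = 6.625.
Error = 7.5 − 6.625 = 0.875.

0.875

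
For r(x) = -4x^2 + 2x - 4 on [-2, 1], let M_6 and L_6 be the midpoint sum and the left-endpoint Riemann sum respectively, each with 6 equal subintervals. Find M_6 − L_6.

M_6 = -26.75.
L_6 = -32.
M_6 − L_6 = 5.25.

5.25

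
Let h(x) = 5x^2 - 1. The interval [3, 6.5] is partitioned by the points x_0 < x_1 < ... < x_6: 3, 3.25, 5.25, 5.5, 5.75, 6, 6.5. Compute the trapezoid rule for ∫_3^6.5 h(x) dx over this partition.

416.03125

Subinterval widths: 0.25, 2, 0.25, 0.25, 0.25, 0.5.
h(3) = 44, h(3.25) = 51.8125, h(5.25) = 136.8125, h(5.5) = 150.25, h(5.75) = 164.3125, h(6) = 179, h(6.5) = 210.25.
On each subinterval the trapezoid contributes (Δx_i/2)·[h(x_{i-1}) + h(x_i)].
Sum = 416.03125.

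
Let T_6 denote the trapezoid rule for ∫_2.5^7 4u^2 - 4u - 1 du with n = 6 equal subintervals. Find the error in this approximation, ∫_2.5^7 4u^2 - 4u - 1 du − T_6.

-1.6875

Exact integral: ∫_2.5^7 f(u) du = 346.5.
T_6 = 348.1875.
Error = 346.5 − 348.1875 = -1.6875.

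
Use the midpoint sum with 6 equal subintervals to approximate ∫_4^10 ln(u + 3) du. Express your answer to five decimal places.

13.72571

Δu = (10 − 4)/6 = 1.
Midpoints: 4.5, 5.5, 6.5, 7.5, 8.5, 9.5.
f(4.5) ≈ 2.01490, f(5.5) ≈ 2.14007, f(6.5) ≈ 2.25129, f(7.5) ≈ 2.35138, f(8.5) ≈ 2.44235, f(9.5) ≈ 2.52573.
Sum = Δu · [f(4.5) + f(5.5) + f(6.5) + ...].
Sum ≈ 13.72571.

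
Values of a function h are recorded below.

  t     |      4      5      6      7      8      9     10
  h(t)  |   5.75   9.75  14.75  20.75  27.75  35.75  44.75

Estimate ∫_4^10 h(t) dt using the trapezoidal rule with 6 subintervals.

Δt = 1.
T_6 = (1/2)·[5.75 + 2·9.75 + 2·14.75 + 2·20.75 + 2·27.75 + 2·35.75 + 44.75] = 134.

134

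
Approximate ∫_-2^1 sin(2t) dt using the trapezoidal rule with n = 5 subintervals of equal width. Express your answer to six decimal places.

Δt = (1 − (-2))/5 = 0.6.
f(-2) ≈ 0.756802, f(-1.4) ≈ -0.334988, f(-0.8) ≈ -0.999574, f(-0.2) ≈ -0.389418, f(0.4) ≈ 0.717356, f(1) ≈ 0.909297.
T_5 = (Δt/2)·[f(t_0) + 2f(t_1) + ... + 2f(t_{4}) + f(t_5)].
Sum ≈ -0.104144.

-0.104144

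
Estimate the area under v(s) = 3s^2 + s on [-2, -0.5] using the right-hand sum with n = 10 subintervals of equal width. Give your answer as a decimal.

5.285625

Δs = (-0.5 − (-2))/10 = 0.15.
Right endpoints: -1.85, -1.7, -1.55, -1.4, -1.25, -1.1, -0.95, -0.8, -0.65, -0.5.
v(-1.85) = 8.4175, v(-1.7) = 6.97, v(-1.55) = 5.6575, v(-1.4) = 4.48, v(-1.25) = 3.4375, v(-1.1) = 2.53, v(-0.95) = 1.7575, v(-0.8) = 1.12, v(-0.65) = 0.6175, v(-0.5) = 0.25.
Sum = Δs · [v(-1.85) + v(-1.7) + v(-1.55) + ...].
Sum = 5.285625.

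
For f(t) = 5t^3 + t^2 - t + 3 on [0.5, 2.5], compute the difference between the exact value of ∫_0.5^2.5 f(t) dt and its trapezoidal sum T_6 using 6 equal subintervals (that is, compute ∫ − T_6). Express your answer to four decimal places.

Exact integral: ∫_0.5^2.5 f(t) dt ≈ 56.916667.
T_6 ≈ 57.787037.
Error ≈ 56.916667 − 57.787037 ≈ -0.8704.

-0.8704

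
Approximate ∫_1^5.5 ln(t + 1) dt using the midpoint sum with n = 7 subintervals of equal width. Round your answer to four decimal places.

6.2863

Δt = (5.5 − 1)/7 = 9/14.
Midpoints: 37/28, 55/28, 73/28, 3.25, 109/28, 127/28, 145/28.
f(37/28) ≈ 0.8422, f(55/28) ≈ 1.0866, f(73/28) ≈ 1.2829, f(3.25) ≈ 1.4469, f(109/28) ≈ 1.5878, f(127/28) ≈ 1.7112, f(145/28) ≈ 1.8211.
Sum = Δt · [f(37/28) + f(55/28) + f(73/28) + ...].
Sum ≈ 6.2863.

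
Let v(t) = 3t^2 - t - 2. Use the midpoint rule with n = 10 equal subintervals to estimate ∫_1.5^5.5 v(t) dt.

Δt = (5.5 − 1.5)/10 = 0.4.
Midpoints: 1.7, 2.1, 2.5, 2.9, 3.3, 3.7, 4.1, 4.5, 4.9, 5.3.
v(1.7) = 4.97, v(2.1) = 9.13, v(2.5) = 14.25, v(2.9) = 20.33, v(3.3) = 27.37, v(3.7) = 35.37, v(4.1) = 44.33, v(4.5) = 54.25, v(4.9) = 65.13, v(5.3) = 76.97.
Sum = Δt · [v(1.7) + v(2.1) + v(2.5) + ...].
Sum = 140.84.

140.84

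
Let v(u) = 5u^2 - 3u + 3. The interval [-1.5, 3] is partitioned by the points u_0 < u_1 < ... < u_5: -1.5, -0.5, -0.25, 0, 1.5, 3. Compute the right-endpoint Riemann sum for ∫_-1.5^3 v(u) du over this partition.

80.640625

Subinterval widths: 1, 0.25, 0.25, 1.5, 1.5.
Right endpoints: -0.5, -0.25, 0, 1.5, 3.
v(-0.5) = 5.75, v(-0.25) = 4.0625, v(0) = 3, v(1.5) = 9.75, v(3) = 39.
Sum = Σ Δu_i · v(u_i).
Sum = 80.640625.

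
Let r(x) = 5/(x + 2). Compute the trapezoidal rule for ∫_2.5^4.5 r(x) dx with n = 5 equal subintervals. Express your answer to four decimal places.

Δx = (4.5 − 2.5)/5 = 0.4.
r(2.5) = 10/9, r(2.9) = 50/49, r(3.3) = 50/53, r(3.7) = 50/57, r(4.1) = 50/61, r(4.5) = 10/13.
T_5 = (Δx/2)·[r(x_0) + 2r(x_1) + ... + 2r(x_{4}) + r(x_5)].
Sum ≈ 1.8403.

1.8403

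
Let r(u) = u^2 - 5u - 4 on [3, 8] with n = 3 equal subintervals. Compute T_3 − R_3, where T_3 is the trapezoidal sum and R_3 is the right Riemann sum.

T_3 ≈ 6.4814815.
R_3 ≈ 31.4814815.
T_3 − R_3 = -25.

-25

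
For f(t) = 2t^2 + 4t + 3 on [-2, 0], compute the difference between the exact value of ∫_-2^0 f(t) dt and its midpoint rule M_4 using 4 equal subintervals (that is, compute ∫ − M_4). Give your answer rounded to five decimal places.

0.08333

Exact integral: ∫_-2^0 f(t) dt ≈ 3.3333333.
M_4 = 3.25.
Error ≈ 3.3333333 − 3.25 ≈ 0.08333.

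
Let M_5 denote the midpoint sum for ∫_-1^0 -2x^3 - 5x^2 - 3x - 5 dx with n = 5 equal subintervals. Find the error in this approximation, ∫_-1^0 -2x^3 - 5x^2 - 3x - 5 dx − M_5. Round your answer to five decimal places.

-0.00667

Exact integral: ∫_-1^0 f(x) dx ≈ -4.6666667.
M_5 = -4.66.
Error ≈ -4.6666667 − (-4.66) ≈ -0.00667.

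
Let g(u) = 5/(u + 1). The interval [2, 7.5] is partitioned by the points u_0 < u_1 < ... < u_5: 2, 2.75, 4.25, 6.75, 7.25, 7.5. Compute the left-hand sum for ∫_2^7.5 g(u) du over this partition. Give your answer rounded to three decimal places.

6.105

Subinterval widths: 0.75, 1.5, 2.5, 0.5, 0.25.
Left endpoints: 2, 2.75, 4.25, 6.75, 7.25.
g(2) = 5/3, g(2.75) = 4/3, g(4.25) = 20/21, g(6.75) = 20/31, g(7.25) = 20/33.
Sum = Σ Δu_i · g(u_i).
Sum ≈ 6.105.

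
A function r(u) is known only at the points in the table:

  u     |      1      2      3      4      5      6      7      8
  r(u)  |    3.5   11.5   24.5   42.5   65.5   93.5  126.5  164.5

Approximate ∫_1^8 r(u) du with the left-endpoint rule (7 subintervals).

367.5

Δu = 1.
Sum = 1·[3.5 + 11.5 + 24.5 + 42.5 + 65.5 + 93.5 + 126.5] = 367.5.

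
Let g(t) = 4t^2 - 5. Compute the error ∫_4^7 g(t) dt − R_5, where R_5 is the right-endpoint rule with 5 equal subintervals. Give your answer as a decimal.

Exact integral: ∫_4^7 g(t) dt = 357.
R_5 = 397.32.
Error = 357 − 397.32 = -40.32.

-40.32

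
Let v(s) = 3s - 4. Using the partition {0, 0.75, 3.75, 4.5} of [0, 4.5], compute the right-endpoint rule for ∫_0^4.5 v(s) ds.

Subinterval widths: 0.75, 3, 0.75.
Right endpoints: 0.75, 3.75, 4.5.
v(0.75) = -1.75, v(3.75) = 7.25, v(4.5) = 9.5.
Sum = Σ Δs_i · v(s_i).
Sum = 27.5625.

27.5625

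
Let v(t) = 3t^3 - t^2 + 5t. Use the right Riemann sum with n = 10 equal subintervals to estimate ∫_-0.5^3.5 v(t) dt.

Δt = (3.5 − (-0.5))/10 = 0.4.
Right endpoints: -0.1, 0.3, 0.7, 1.1, 1.5, 1.9, 2.3, 2.7, 3.1, 3.5.
v(-0.1) = -0.513, v(0.3) = 1.491, v(0.7) = 4.039, v(1.1) = 8.283, v(1.5) = 15.375, v(1.9) = 26.467, v(2.3) = 42.711, v(2.7) = 65.259, v(3.1) = 95.263, v(3.5) = 133.875.
Sum = Δt · [v(-0.1) + v(0.3) + v(0.7) + ...].
Sum = 156.9.

156.9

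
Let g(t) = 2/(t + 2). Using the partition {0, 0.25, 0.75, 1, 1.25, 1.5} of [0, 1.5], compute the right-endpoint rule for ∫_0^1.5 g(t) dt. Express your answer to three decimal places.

Subinterval widths: 0.25, 0.5, 0.25, 0.25, 0.25.
Right endpoints: 0.25, 0.75, 1, 1.25, 1.5.
g(0.25) = 8/9, g(0.75) = 8/11, g(1) = 2/3, g(1.25) = 8/13, g(1.5) = 4/7.
Sum = Σ Δt_i · g(t_i).
Sum ≈ 1.049.

1.049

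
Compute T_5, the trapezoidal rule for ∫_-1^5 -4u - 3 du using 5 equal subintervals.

Δu = (5 − (-1))/5 = 1.2.
f(-1) = 1, f(0.2) = -3.8, f(1.4) = -8.6, f(2.6) = -13.4, f(3.8) = -18.2, f(5) = -23.
T_5 = (Δu/2)·[f(u_0) + 2f(u_1) + ... + 2f(u_{4}) + f(u_5)].
Sum = -66.

-66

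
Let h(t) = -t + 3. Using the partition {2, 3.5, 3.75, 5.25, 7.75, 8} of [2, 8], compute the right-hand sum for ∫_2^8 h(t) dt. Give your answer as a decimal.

-17.4375

Subinterval widths: 1.5, 0.25, 1.5, 2.5, 0.25.
Right endpoints: 3.5, 3.75, 5.25, 7.75, 8.
h(3.5) = -0.5, h(3.75) = -0.75, h(5.25) = -2.25, h(7.75) = -4.75, h(8) = -5.
Sum = Σ Δt_i · h(t_i).
Sum = -17.4375.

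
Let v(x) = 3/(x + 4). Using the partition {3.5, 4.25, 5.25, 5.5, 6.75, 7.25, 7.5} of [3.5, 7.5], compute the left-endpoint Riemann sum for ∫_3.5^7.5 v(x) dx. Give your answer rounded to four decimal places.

Subinterval widths: 0.75, 1, 0.25, 1.25, 0.5, 0.25.
Left endpoints: 3.5, 4.25, 5.25, 5.5, 6.75, 7.25.
v(3.5) = 0.4, v(4.25) = 4/11, v(5.25) = 12/37, v(5.5) = 6/19, v(6.75) = 12/43, v(7.25) = 4/15.
Sum = Σ Δx_i · v(x_i).
Sum ≈ 1.3457.

1.3457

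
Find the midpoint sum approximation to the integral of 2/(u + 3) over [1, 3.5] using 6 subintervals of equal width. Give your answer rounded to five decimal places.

0.97046

Δu = (3.5 − 1)/6 = 5/12.
Midpoints: 29/24, 1.625, 49/24, 59/24, 2.875, 79/24.
f(29/24) = 48/101, f(1.625) = 16/37, f(49/24) = 48/121, f(59/24) = 48/131, f(2.875) = 16/47, f(79/24) = 48/151.
Sum = Δu · [f(29/24) + f(1.625) + f(49/24) + ...].
Sum ≈ 0.97046.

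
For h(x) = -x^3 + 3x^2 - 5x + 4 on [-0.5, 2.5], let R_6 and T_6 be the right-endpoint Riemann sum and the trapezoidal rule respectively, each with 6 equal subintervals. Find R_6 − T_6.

-3.1875

R_6 = -0.1875.
T_6 = 3.
R_6 − T_6 = -3.1875.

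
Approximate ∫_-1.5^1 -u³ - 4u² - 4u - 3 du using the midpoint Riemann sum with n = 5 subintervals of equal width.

Δu = (1 − (-1.5))/5 = 0.5.
Midpoints: -1.25, -0.75, -0.25, 0.25, 0.75.
f(-1.25) = -2.296875, f(-0.75) = -1.828125, f(-0.25) = -2.234375, f(0.25) = -4.265625, f(0.75) = -8.671875.
Sum = Δu · [f(-1.25) + f(-0.75) + f(-0.25) + f(0.25) + f(0.75)].
Sum = -9.6484375.

-9.6484375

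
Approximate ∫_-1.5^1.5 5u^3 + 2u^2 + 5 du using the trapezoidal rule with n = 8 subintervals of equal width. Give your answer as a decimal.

Δu = (1.5 − (-1.5))/8 = 0.375.
f(-1.5) = -7.375, f(-1.125) = 211/512, f(-0.75) = 4.015625, f(-0.375) = 2569/512, f(0) = 5, f(0.375) = 2839/512, f(0.75) = 8.234375, f(1.125) = 7501/512, f(1.5) = 26.375.
T_8 = (Δu/2)·[f(u_0) + 2f(u_1) + ... + 2f(u_{7}) + f(u_8)].
Sum = 19.640625.

19.640625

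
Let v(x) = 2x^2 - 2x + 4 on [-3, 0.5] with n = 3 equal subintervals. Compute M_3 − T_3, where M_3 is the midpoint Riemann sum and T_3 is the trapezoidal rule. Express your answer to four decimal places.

M_3 ≈ 40.039352.
T_3 ≈ 42.421296.
M_3 − T_3 ≈ -2.3819.

-2.3819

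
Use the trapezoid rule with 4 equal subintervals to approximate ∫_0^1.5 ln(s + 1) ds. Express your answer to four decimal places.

0.7837

Δs = (1.5 − 0)/4 = 0.375.
f(0) ≈ 0.0000, f(0.375) ≈ 0.3185, f(0.75) ≈ 0.5596, f(1.125) ≈ 0.7538, f(1.5) ≈ 0.9163.
T_4 = (Δs/2)·[f(s_0) + 2f(s_1) + 2f(s_2) + 2f(s_3) + f(s_4)].
Sum ≈ 0.7837.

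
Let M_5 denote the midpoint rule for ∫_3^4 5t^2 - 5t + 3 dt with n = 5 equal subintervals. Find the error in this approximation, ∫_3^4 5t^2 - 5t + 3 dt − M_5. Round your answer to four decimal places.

Exact integral: ∫_3^4 f(t) dt ≈ 47.166667.
M_5 = 47.15.
Error ≈ 47.166667 − 47.15 ≈ 0.0167.

0.0167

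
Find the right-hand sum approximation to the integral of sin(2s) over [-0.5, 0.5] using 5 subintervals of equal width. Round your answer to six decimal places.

0.168294

Δs = (0.5 − (-0.5))/5 = 0.2.
Right endpoints: -0.3, -0.1, 0.1, 0.3, 0.5.
f(-0.3) ≈ -0.564642, f(-0.1) ≈ -0.198669, f(0.1) ≈ 0.198669, f(0.3) ≈ 0.564642, f(0.5) ≈ 0.841471.
Sum = Δs · [f(-0.3) + f(-0.1) + f(0.1) + f(0.3) + f(0.5)].
Sum ≈ 0.168294.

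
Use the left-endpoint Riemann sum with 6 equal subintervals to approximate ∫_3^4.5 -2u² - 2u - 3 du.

-55.34375

Δu = (4.5 − 3)/6 = 0.25.
Left endpoints: 3, 3.25, 3.5, 3.75, 4, 4.25.
f(3) = -27, f(3.25) = -30.625, f(3.5) = -34.5, f(3.75) = -38.625, f(4) = -43, f(4.25) = -47.625.
Sum = Δu · [f(3) + f(3.25) + f(3.5) + ...].
Sum = -55.34375.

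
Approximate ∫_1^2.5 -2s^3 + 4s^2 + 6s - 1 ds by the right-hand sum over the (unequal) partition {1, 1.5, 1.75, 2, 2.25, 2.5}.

Subinterval widths: 0.5, 0.25, 0.25, 0.25, 0.25.
Right endpoints: 1.5, 1.75, 2, 2.25, 2.5.
f(1.5) = 10.25, f(1.75) = 11.03125, f(2) = 11, f(2.25) = 9.96875, f(2.5) = 7.75.
Sum = Σ Δs_i · f(s_i).
Sum = 15.0625.

15.0625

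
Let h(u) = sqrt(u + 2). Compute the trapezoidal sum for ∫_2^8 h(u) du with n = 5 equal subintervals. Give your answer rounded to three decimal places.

Δu = (8 − 2)/5 = 1.2.
h(2) ≈ 2.000, h(3.2) ≈ 2.280, h(4.4) ≈ 2.530, h(5.6) ≈ 2.757, h(6.8) ≈ 2.966, h(8) ≈ 3.162.
T_5 = (Δu/2)·[h(u_0) + 2h(u_1) + ... + 2h(u_{4}) + h(u_5)].
Sum ≈ 15.738.

15.738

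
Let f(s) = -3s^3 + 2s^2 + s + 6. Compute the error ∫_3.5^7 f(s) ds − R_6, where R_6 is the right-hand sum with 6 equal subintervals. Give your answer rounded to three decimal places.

Exact integral: ∫_3.5^7 f(s) ds ≈ -1448.74479.
R_6 ≈ -1697.87775.
Error ≈ -1448.74479 − (-1697.87775) ≈ 249.133.

249.133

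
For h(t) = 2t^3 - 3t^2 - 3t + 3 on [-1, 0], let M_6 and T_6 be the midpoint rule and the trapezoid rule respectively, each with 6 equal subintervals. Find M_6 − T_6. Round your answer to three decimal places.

0.042

M_6 ≈ 3.01389.
T_6 ≈ 2.97222.
M_6 − T_6 ≈ 0.042.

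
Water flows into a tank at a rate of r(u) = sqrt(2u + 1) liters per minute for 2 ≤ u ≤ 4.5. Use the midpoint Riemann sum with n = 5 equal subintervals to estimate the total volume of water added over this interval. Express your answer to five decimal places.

Δu = (4.5 − 2)/5 = 0.5.
Midpoints: 2.25, 2.75, 3.25, 3.75, 4.25.
r(2.25) ≈ 2.34521, r(2.75) ≈ 2.54951, r(3.25) ≈ 2.73861, r(3.75) ≈ 2.91548, r(4.25) ≈ 3.08221.
Sum = Δu · [r(2.25) + r(2.75) + r(3.25) + r(3.75) + r(4.25)].
Sum ≈ 6.81551.

6.81551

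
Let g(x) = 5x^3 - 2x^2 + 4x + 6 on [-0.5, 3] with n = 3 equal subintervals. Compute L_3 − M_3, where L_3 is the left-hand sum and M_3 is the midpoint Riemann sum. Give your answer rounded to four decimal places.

L_3 ≈ 57.814815.
M_3 ≈ 114.938947.
L_3 − M_3 ≈ -57.1241.

-57.1241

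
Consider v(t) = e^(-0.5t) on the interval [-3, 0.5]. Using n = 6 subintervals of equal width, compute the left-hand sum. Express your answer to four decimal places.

Δt = (0.5 − (-3))/6 = 7/12.
Left endpoints: -3, -29/12, -11/6, -1.25, -2/3, -1/12.
v(-3) ≈ 4.4817, v(-29/12) ≈ 3.3479, v(-11/6) ≈ 2.5009, v(-1.25) ≈ 1.8682, v(-2/3) ≈ 1.3956, v(-1/12) ≈ 1.0425.
Sum = Δt · [v(-3) + v(-29/12) + v(-11/6) + ...].
Sum ≈ 8.5382.

8.5382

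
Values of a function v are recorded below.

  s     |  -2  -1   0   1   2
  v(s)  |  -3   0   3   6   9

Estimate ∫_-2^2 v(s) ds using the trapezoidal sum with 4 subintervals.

12

Δs = 1.
T_4 = (1/2)·[(-3) + 2·0 + 2·3 + 2·6 + 9] = 12.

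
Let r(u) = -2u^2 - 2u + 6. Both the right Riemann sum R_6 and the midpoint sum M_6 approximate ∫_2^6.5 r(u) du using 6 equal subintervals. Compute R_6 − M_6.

R_6 = -221.90625.
M_6 = -188.578125.
R_6 − M_6 = -33.328125.

-33.328125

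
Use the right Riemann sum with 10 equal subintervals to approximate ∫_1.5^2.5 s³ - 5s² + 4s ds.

-4.1025

Δs = (2.5 − 1.5)/10 = 0.1.
Right endpoints: 1.6, 1.7, 1.8, 1.9, 2, 2.1, 2.2, 2.3, 2.4, 2.5.
f(1.6) = -2.304, f(1.7) = -2.737, f(1.8) = -3.168, f(1.9) = -3.591, f(2) = -4, f(2.1) = -4.389, f(2.2) = -4.752, f(2.3) = -5.083, f(2.4) = -5.376, f(2.5) = -5.625.
Sum = Δs · [f(1.6) + f(1.7) + f(1.8) + ...].
Sum = -4.1025.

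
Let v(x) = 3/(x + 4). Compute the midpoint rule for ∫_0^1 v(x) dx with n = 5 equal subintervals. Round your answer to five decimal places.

Δx = (1 − 0)/5 = 0.2.
Midpoints: 0.1, 0.3, 0.5, 0.7, 0.9.
v(0.1) = 30/41, v(0.3) = 30/43, v(0.5) = 2/3, v(0.7) = 30/47, v(0.9) = 30/49.
Sum = Δx · [v(0.1) + v(0.3) + v(0.5) + v(0.7) + v(0.9)].
Sum ≈ 0.66932.

0.66932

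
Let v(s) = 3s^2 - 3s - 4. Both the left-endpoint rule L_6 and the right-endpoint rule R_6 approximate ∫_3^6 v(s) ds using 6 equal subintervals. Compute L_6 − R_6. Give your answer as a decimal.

-36

L_6 = 118.875.
R_6 = 154.875.
L_6 − R_6 = -36.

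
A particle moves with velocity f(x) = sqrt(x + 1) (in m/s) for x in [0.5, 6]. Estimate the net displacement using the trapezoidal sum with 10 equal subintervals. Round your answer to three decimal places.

Δx = (6 − 0.5)/10 = 0.55.
f(0.5) ≈ 1.225, f(1.05) ≈ 1.432, f(1.6) ≈ 1.612, f(2.15) ≈ 1.775, f(2.7) ≈ 1.924, f(3.25) ≈ 2.062, f(3.8) ≈ 2.191, f(4.35) ≈ 2.313, f(4.9) ≈ 2.429, f(5.45) ≈ 2.540, f(6) ≈ 2.646.
T_10 = (Δx/2)·[f(x_0) + 2f(x_1) + ... + 2f(x_{9}) + f(x_10)].
Sum ≈ 11.117.

11.117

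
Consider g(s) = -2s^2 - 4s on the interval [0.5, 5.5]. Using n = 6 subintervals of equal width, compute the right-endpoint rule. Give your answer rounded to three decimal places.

Δs = (5.5 − 0.5)/6 = 5/6.
Right endpoints: 4/3, 13/6, 3, 23/6, 14/3, 5.5.
g(4/3) = -80/9, g(13/6) = -325/18, g(3) = -30, g(23/6) = -805/18, g(14/3) = -560/9, g(5.5) = -82.5.
Sum = Δs · [g(4/3) + g(13/6) + g(3) + ...].
Sum ≈ -205.324.

-205.324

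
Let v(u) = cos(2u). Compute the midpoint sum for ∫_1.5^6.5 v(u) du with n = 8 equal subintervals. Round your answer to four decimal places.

0.1490

Δu = (6.5 − 1.5)/8 = 0.625.
Midpoints: 1.8125, 2.4375, 3.0625, 3.6875, 4.3125, 4.9375, 5.5625, 6.1875.
v(1.8125) ≈ -0.8854, v(2.4375) ≈ 0.1619, v(3.0625) ≈ 0.9875, v(3.6875) ≈ 0.4609, v(4.3125) ≈ -0.6969, v(4.9375) ≈ -0.9004, v(5.5625) ≈ 0.1291, v(6.1875) ≈ 0.9817.
Sum = Δu · [v(1.8125) + v(2.4375) + v(3.0625) + ...].
Sum ≈ 0.1490.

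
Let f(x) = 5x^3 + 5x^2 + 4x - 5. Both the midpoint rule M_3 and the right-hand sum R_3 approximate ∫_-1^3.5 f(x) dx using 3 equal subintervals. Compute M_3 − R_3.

M_3 = 239.4140625.
R_3 = 519.75.
M_3 − R_3 = -280.3359375.

-280.3359375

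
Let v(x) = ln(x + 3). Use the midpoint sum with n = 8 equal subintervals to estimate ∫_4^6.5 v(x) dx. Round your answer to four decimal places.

5.2661

Δx = (6.5 − 4)/8 = 0.3125.
Midpoints: 4.15625, 4.46875, 4.78125, 5.09375, 5.40625, 5.71875, 6.03125, 6.34375.
v(4.15625) ≈ 1.9680, v(4.46875) ≈ 2.0107, v(4.78125) ≈ 2.0517, v(5.09375) ≈ 2.0911, v(5.40625) ≈ 2.1290, v(5.71875) ≈ 2.1655, v(6.03125) ≈ 2.2007, v(6.34375) ≈ 2.2347.
Sum = Δx · [v(4.15625) + v(4.46875) + v(4.78125) + ...].
Sum ≈ 5.2661.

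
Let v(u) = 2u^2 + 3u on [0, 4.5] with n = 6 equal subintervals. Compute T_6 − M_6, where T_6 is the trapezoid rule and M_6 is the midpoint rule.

T_6 = 91.96875.
M_6 = 90.703125.
T_6 − M_6 = 1.265625.

1.265625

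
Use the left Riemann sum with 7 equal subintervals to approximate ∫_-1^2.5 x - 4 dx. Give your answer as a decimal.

Δx = (2.5 − (-1))/7 = 0.5.
Left endpoints: -1, -0.5, 0, 0.5, 1, 1.5, 2.
f(-1) = -5, f(-0.5) = -4.5, f(0) = -4, f(0.5) = -3.5, f(1) = -3, f(1.5) = -2.5, f(2) = -2.
Sum = Δx · [f(-1) + f(-0.5) + f(0) + ...].
Sum = -12.25.

-12.25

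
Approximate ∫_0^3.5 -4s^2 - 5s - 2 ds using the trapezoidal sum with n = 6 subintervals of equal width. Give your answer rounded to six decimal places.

-95.585648

Δs = (3.5 − 0)/6 = 7/12.
f(0) = -2, f(7/12) = -113/18, f(7/6) = -239/18, f(1.75) = -23, f(7/3) = -319/9, f(35/12) = -911/18, f(3.5) = -68.5.
T_6 = (Δs/2)·[f(s_0) + 2f(s_1) + ... + 2f(s_{5}) + f(s_6)].
Sum ≈ -95.585648.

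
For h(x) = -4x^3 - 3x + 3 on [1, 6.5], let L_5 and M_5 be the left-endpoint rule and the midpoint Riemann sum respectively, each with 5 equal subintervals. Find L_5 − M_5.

L_5 = -1268.3.
M_5 = -1804.48125.
L_5 − M_5 = 536.18125.

536.18125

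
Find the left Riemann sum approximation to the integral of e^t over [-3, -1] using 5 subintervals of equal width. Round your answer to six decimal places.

Δt = (-1 − (-3))/5 = 0.4.
Left endpoints: -3, -2.6, -2.2, -1.8, -1.4.
f(-3) ≈ 0.049787, f(-2.6) ≈ 0.074274, f(-2.2) ≈ 0.110803, f(-1.8) ≈ 0.165299, f(-1.4) ≈ 0.246597.
Sum = Δt · [f(-3) + f(-2.6) + f(-2.2) + f(-1.8) + f(-1.4)].
Sum ≈ 0.258704.

0.258704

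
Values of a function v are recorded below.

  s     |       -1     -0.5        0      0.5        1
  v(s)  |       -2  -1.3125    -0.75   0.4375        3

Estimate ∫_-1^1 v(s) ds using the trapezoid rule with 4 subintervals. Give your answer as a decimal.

Δs = 0.5.
T_4 = (0.5/2)·[(-2) + 2·(-1.3125) + 2·(-0.75) + 2·0.4375 + 3] = -0.5625.

-0.5625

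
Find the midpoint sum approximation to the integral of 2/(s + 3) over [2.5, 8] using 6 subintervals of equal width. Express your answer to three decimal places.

1.385

Δs = (8 − 2.5)/6 = 11/12.
Midpoints: 71/24, 3.875, 115/24, 137/24, 6.625, 181/24.
f(71/24) = 48/143, f(3.875) = 16/55, f(115/24) = 48/187, f(137/24) = 48/209, f(6.625) = 16/77, f(181/24) = 48/253.
Sum = Δs · [f(71/24) + f(3.875) + f(115/24) + ...].
Sum ≈ 1.385.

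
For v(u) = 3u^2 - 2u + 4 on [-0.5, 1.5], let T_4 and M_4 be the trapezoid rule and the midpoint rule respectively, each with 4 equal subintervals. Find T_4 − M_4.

T_4 = 9.75.
M_4 = 9.375.
T_4 − M_4 = 0.375.

0.375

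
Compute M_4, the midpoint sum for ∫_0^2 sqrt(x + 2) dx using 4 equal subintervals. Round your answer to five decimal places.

3.44879

Δx = (2 − 0)/4 = 0.5.
Midpoints: 0.25, 0.75, 1.25, 1.75.
f(0.25) ≈ 1.50000, f(0.75) ≈ 1.65831, f(1.25) ≈ 1.80278, f(1.75) ≈ 1.93649.
Sum = Δx · [f(0.25) + f(0.75) + f(1.25) + f(1.75)].
Sum ≈ 3.44879.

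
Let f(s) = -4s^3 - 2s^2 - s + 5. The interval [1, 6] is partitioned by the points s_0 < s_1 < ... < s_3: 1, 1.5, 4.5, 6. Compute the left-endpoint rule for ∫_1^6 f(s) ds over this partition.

-651.25

Subinterval widths: 0.5, 3, 1.5.
Left endpoints: 1, 1.5, 4.5.
f(1) = -2, f(1.5) = -14.5, f(4.5) = -404.5.
Sum = Σ Δs_i · f(s_i).
Sum = -651.25.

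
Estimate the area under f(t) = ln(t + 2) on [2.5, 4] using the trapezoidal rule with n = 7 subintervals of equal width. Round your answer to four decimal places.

2.4820

Δt = (4 − 2.5)/7 = 3/14.
f(2.5) ≈ 1.5041, f(19/7) ≈ 1.5506, f(41/14) ≈ 1.5950, f(22/7) ≈ 1.6376, f(47/14) ≈ 1.6784, f(25/7) ≈ 1.7177, f(53/14) ≈ 1.7554, f(4) ≈ 1.7918.
T_7 = (Δt/2)·[f(t_0) + 2f(t_1) + ... + 2f(t_{6}) + f(t_7)].
Sum ≈ 2.4820.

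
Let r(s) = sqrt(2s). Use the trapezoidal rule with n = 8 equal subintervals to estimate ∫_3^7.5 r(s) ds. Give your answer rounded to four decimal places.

14.4620

Δs = (7.5 − 3)/8 = 0.5625.
r(3) ≈ 2.4495, r(3.5625) ≈ 2.6693, r(4.125) ≈ 2.8723, r(4.6875) ≈ 3.0619, r(5.25) ≈ 3.2404, r(5.8125) ≈ 3.4095, r(6.375) ≈ 3.5707, r(6.9375) ≈ 3.7249, r(7.5) ≈ 3.8730.
T_8 = (Δs/2)·[r(s_0) + 2r(s_1) + ... + 2r(s_{7}) + r(s_8)].
Sum ≈ 14.4620.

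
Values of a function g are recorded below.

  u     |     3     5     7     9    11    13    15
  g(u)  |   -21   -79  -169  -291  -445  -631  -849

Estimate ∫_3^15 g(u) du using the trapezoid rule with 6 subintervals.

Δu = 2.
T_6 = (2/2)·[(-21) + 2·(-79) + 2·(-169) + 2·(-291) + 2·(-445) + 2·(-631) + (-849)] = -4100.

-4100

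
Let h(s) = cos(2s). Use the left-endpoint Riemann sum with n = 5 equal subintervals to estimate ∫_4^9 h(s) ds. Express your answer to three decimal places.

-0.962

Δs = (9 − 4)/5 = 1.
Left endpoints: 4, 5, 6, 7, 8.
h(4) ≈ -0.146, h(5) ≈ -0.839, h(6) ≈ 0.844, h(7) ≈ 0.137, h(8) ≈ -0.958.
Sum = Δs · [h(4) + h(5) + h(6) + h(7) + h(8)].
Sum ≈ -0.962.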